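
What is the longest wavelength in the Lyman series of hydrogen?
121.502018 nm

The longest wavelength corresponds to the smallest energy transition in the series.
The Lyman series has all transitions ending at n_f = 1.

For H, the first line (α-line) is the jump from n = 2 to n = 1:
E_2 = -13.6057 / 2² = -3.401425000 eV
E_1 = -13.6057 / 1² = -13.605700000 eV
ΔE = E_2 - E_1 = 10.204275000 eV

λ = hc/E = 1239.84 eV·nm / 10.204275000 eV
λ = 121.502018 nm

This is the α-line of the Lyman series in H.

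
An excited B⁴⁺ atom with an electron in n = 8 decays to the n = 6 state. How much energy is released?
4.13 eV

The energy levels are E_n = -13.6057 Z² eV / n².

Energy at n = 8: E_8 = -13.6057 × 5² / 8² = -5.31473 eV
Energy at n = 6: E_6 = -13.6057 × 5² / 6² = -9.44840 eV

For emission (electron falling to lower state), the photon energy is:
E_photon = E_8 - E_6 = |-5.31473 - (-9.44840)|
E_photon = 4.13 eV

This energy is carried away by the emitted photon.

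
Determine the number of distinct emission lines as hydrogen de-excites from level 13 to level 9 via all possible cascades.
10

The electron can occupy levels n = 9, 10, ..., 13 during de-excitation — that is m = 13 - 9 + 1 = 5 distinct levels.

The number of distinct spectral lines equals the number of ways to choose 2 of these m levels (each pair gives one possible emission transition):

Number of lines = m(m-1)/2 = 5×4/2 = 10

These correspond to all possible transitions between the 5 levels:
13 → 12, 13 → 11, 13 → 10, 13 → 9, 12 → 11, 12 → 10, 12 → 9, 11 → 10...

Each transition produces a photon with a unique energy (and thus wavelength). This count does not depend on Z.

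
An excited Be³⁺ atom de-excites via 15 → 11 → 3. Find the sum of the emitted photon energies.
23.220395 eV

The energy levels of Be³⁺ are E_n = -13.6057 × 4² / n² eV.

First transition (15 → 11):
ΔE₁ = |E_11 - E_15|
ΔE₁ = |-1.799100826446 - (-0.967516444444)| = 0.831584382 eV

Second transition (11 → 3):
ΔE₂ = |E_3 - E_11|
ΔE₂ = |-24.187911111111 - (-1.799100826446)| = 22.388810285 eV

Total energy released:
E_total = ΔE₁ + ΔE₂ = 0.831584382 + 22.388810285 = 23.220395 eV

Note: This equals the direct transition 15 → 3: 23.220395 eV ✓
Energy is conserved regardless of the path taken.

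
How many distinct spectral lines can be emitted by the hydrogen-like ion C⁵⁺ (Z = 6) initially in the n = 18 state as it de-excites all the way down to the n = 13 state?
15

The electron can occupy levels n = 13, 14, ..., 18 during de-excitation — that is m = 18 - 13 + 1 = 6 distinct levels.

The number of distinct spectral lines equals the number of ways to choose 2 of these m levels (each pair gives one possible emission transition):

Number of lines = m(m-1)/2 = 6×5/2 = 15

These correspond to all possible transitions between the 6 levels:
18 → 17, 18 → 16, 18 → 15, 18 → 14, 18 → 13, 17 → 16, 17 → 15, 17 → 14...

Each transition produces a photon with a unique energy (and thus wavelength). This count does not depend on Z.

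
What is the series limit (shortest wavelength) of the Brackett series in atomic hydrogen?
1458.02421 nm

The series limit corresponds to the transition from n = ∞ to n = 4.
This is the highest energy (shortest wavelength) transition in the Brackett series.

E_∞ = 0 eV
E_4 = -13.6057 / 4² = -0.85035625000 eV

Energy at series limit:
ΔE = E_∞ - E_4 = 0 - (-0.85035625000) = 0.85035625000 eV
λ = hc/E = 1239.84 eV·nm / 0.85035625000 eV = 1458.02421 nm

This energy equals the ionization energy from the n = 4 state of hydrogen.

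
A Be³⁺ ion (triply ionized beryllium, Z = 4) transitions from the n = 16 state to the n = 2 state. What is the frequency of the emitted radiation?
1.295e+16 Hz

First, find the transition energy:
E_16 = -13.6057 × 4² / 16² = -0.85036 eV
E_2 = -13.6057 × 4² / 2² = -54.42280 eV
|ΔE| = |E_2 - E_16| = 53.57244 eV

Convert to Joules: E = 53.57244 eV × (1.602177 × 10⁻¹⁹ J/eV) = 8.58325e-18 J

Using E = hf:
f = E/h = 8.58325e-18 J / (6.62607 × 10⁻³⁴ J·s)
f = 1.295e+16 Hz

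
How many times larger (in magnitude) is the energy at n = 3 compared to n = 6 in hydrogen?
4.00

Using E_n = -13.6057 Z² / n² eV with Z = 1:

E_3 = -13.6057 / 3² = -13.6057 / 9 = -1.51174444 eV
E_6 = -13.6057 / 6² = -13.6057 / 36 = -0.37793611 eV

The ratio is:
E_3/E_6 = (-1.51174444) / (-0.37793611)
E_3/E_6 = (-13.6057/9) / (-13.6057/36)
E_3/E_6 = 36/9
E_3/E_6 = 4.00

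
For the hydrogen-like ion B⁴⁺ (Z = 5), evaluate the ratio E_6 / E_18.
9.0000

Using E_n = -13.6057 Z² / n² eV with Z = 5:

E_6 = -13.6057 × 5² / 6² = -340.1425 / 36 = -9.4484027778 eV
E_18 = -13.6057 × 5² / 18² = -340.1425 / 324 = -1.0498225309 eV

The ratio is:
E_6/E_18 = (-9.4484027778) / (-1.0498225309)
E_6/E_18 = (-340.1425/36) / (-340.1425/324)
E_6/E_18 = 324/36
E_6/E_18 = 9.0000
(Note: the Z² factors cancel in the ratio.)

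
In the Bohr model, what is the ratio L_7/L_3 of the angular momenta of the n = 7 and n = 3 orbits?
2.333

In the Bohr model, L_n = nℏ, so the ratio is purely the ratio of quantum numbers:

L_7/L_3 = 7ℏ / 3ℏ = 7/3 = 2.333

The angular momentum scales linearly with n.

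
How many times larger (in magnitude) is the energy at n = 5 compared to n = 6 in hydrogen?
1.440000

Using E_n = -13.6057 Z² / n² eV with Z = 1:

E_5 = -13.6057 / 5² = -13.6057 / 25 = -0.544228000000 eV
E_6 = -13.6057 / 6² = -13.6057 / 36 = -0.377936111111 eV

The ratio is:
E_5/E_6 = (-0.544228000000) / (-0.377936111111)
E_5/E_6 = (-13.6057/25) / (-13.6057/36)
E_5/E_6 = 36/25
E_5/E_6 = 1.440000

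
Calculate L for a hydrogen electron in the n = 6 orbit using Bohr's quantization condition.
6.327e-34 J·s (or 6ℏ)

In the Bohr model, angular momentum is quantized:
L = nℏ

where ℏ = h/(2π) = 1.05457e-34 J·s

For n = 6:
L = 6 × 1.05457e-34 J·s
L = 6.327e-34 J·s

This can also be written as L = 6ℏ.
The angular momentum is an integer multiple of the reduced Planck constant.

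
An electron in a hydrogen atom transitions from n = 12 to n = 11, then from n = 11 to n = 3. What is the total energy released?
1.4173 eV

The energy levels of hydrogen are E_n = -13.6057 / n² eV.

First transition (12 → 11):
ΔE₁ = |E_11 - E_12|
ΔE₁ = |-0.1124438017 - (-0.0944840278)| = 0.0179598 eV

Second transition (11 → 3):
ΔE₂ = |E_3 - E_11|
ΔE₂ = |-1.5117444444 - (-0.1124438017)| = 1.3993006 eV

Total energy released:
E_total = ΔE₁ + ΔE₂ = 0.0179598 + 1.3993006 = 1.4173 eV

Note: This equals the direct transition 12 → 3: 1.4173 eV ✓
Energy is conserved regardless of the path taken.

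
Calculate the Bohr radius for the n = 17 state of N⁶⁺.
2.1847 nm (or 21.8475 Å)

The Bohr radius formula is:
r_n = n² a₀ / Z

where a₀ = 0.0529177 nm is the Bohr radius.

For N⁶⁺ (Z = 7) at n = 17:
r_17 = 17² × 0.0529177 nm / 7
r_17 = 289 × 0.0529177 nm / 7
r_17 = 15.29322 nm / 7
r_17 = 2.1847 nm

The electron orbits at approximately 2.1847 nm from the nucleus.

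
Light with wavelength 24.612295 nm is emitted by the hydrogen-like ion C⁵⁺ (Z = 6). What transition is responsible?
n = 11 → n = 3

First, find the photon energy from the wavelength (hc = 1239.84 eV·nm):
E = hc/λ = 1239.84 eV·nm / 24.612295 nm = 50.374823 eV

The energy levels of C⁵⁺ satisfy E_n = -13.6057 × 6² / n² eV, so an emission n_i → n_f releases
ΔE = 13.6057 × 6² × (1/n_f² − 1/n_i²) eV.

Setting ΔE equal to the photon energy:
1/n_f² − 1/n_i² = 50.374823 / (13.6057 × 6²) = 0.10284665

Since 1/n_i² must be positive, we need 1/n_f² > 0.10284665, i.e. n_f ≤ 3. For each allowed n_f, solve n_i = (1/n_f² − 0.10284665)^(−1/2) and check whether it is a whole number:
  n_f = 1: 1/n_i² = 1.00000000 − 0.10284665 = 0.89715335 → n_i = 1.056  (not an integer) ✗
  n_f = 2: 1/n_i² = 0.25000000 − 0.10284665 = 0.14715335 → n_i = 2.607  (not an integer) ✗
  n_f = 3: 1/n_i² = 0.11111111 − 0.10284665 = 0.00826446 → n_i = 11.000  → integer, n_i = 11 ✓

Only n_f = 3 gives an integer upper level, n_i = 11.

The transition is from n = 11 to n = 3 (emission).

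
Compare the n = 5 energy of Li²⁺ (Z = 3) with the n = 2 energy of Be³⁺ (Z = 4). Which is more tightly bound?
Be³⁺ at n = 2 (E = -54.423 eV)

Using E_n = -13.6057 Z² / n² eV:

Li²⁺ (Z = 3) at n = 5:
E = -13.6057 × 3² / 5² = -13.6057 × 9 / 25 = -4.898052 eV

Be³⁺ (Z = 4) at n = 2:
E = -13.6057 × 4² / 2² = -13.6057 × 16 / 4 = -54.422800 eV

Since -54.422800 eV < -4.898052 eV,
Be³⁺ at n = 2 is more tightly bound (requires more energy to ionize).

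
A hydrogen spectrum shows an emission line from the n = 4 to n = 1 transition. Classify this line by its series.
Lyman series

The spectral series in hydrogen are named based on the final (lower) energy level:
- Lyman series: n_final = 1 (ultraviolet)
- Balmer series: n_final = 2 (visible/near-UV)
- Paschen series: n_final = 3 (infrared)
- Brackett series: n_final = 4 (infrared)
- Pfund series: n_final = 5 (far infrared)

Since this transition ends at n = 1, it belongs to the Lyman series.

For reference, this 4 → 1 line has photon energy
ΔE = 13.6057 eV × (1/1² - 1/4²) = 12.75534375 eV,
corresponding to wavelength λ = hc/ΔE = 1239.84 eV·nm / 12.75534375 eV = 97.201614 nm in the ultraviolet region.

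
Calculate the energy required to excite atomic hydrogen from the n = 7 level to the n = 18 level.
0.236 eV

The energy levels of a hydrogen-like atom are E_n = -13.6057 eV / n².

Energy at n = 7: E_7 = -13.6057 / 7² = -0.277667 eV
Energy at n = 18: E_18 = -13.6057 / 18² = -0.041993 eV

The excitation energy is the difference:
ΔE = E_18 - E_7
ΔE = -0.041993 - (-0.277667)
ΔE = 0.236 eV

Since this is positive, energy must be absorbed (photon absorption).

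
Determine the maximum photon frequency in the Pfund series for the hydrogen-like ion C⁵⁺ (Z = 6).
4.74e+15 Hz

The series limit corresponds to the transition from n = ∞ to n = 5.
This is the highest energy (shortest wavelength) transition in the Pfund series.

E_∞ = 0 eV
E_5 = -13.6057 × 6² / 5² = -19.592208 eV

Energy at series limit:
ΔE = E_∞ - E_5 = 0 - (-19.592208) = 19.592208 eV
E = 19.592208 eV × (1.602177 × 10⁻¹⁹ J/eV) = 3.1390e-18 J
f = E/h = 3.1390e-18 J / (6.62607 × 10⁻³⁴ J·s) = 4.74e+15 Hz

This energy equals the ionization energy from the n = 5 state of C⁵⁺.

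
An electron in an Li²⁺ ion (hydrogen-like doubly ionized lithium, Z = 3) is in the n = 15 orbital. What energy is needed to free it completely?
0.54423 eV

The ionization energy is the energy needed to remove the electron completely (n → ∞).

For a hydrogen-like ion with Z = 3, E_n = -13.6057 Z² / n² eV.

At n = 15: E_15 = -13.6057 × 3² / 15² = -0.54422800 eV
At n = ∞: E_∞ = 0 eV

Ionization energy = E_∞ - E_15 = 0 - (-0.54422800) = 0.54422800 eV
Ionization energy ≈ 0.54423 eV

This is also called the binding energy of the electron in state n = 15.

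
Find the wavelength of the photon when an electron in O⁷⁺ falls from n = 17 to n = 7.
84.01319 nm

First, find the transition energy using E_n = -13.6057 Z² / n² eV:
E_17 = -13.6057 × 8² / 17² = -3.0130270 eV
E_7 = -13.6057 × 8² / 7² = -17.7707102 eV

Photon energy: |ΔE| = |E_7 - E_17| = 14.7576832 eV

Convert to wavelength using E = hc/λ with hc = 1239.84 eV·nm:
λ = hc/E = 1239.84 eV·nm / 14.7576832 eV
λ = 84.01319 nm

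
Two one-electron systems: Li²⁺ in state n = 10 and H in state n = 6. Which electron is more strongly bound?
Li²⁺ at n = 10 (E = -1.224513 eV)

Using E_n = -13.6057 Z² / n² eV:

Li²⁺ (Z = 3) at n = 10:
E = -13.6057 × 3² / 10² = -13.6057 × 9 / 100 = -1.224513000 eV

H (Z = 1) at n = 6:
E = -13.6057 × 1² / 6² = -13.6057 × 1 / 36 = -0.377936111 eV

Since -1.224513000 eV < -0.377936111 eV,
Li²⁺ at n = 10 is more tightly bound (requires more energy to ionize).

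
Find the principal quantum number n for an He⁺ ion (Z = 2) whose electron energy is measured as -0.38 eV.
n = 12

The exact energy levels follow E_n = -13.6057 Z² / n² eV with Z = 2.

The measured value (-0.38 eV) is reported to only 2 significant figures, so we must test candidate n values and see which one matches to that precision.

Candidate energies:
  n = 10:  E = -13.6057 × 2² / 10² = -0.54423 eV
  n = 11:  E = -13.6057 × 2² / 11² = -0.44978 eV
  n = 12:  E = -13.6057 × 2² / 12² = -0.37794 eV  ← matches
  n = 13:  E = -13.6057 × 2² / 13² = -0.32203 eV
  n = 14:  E = -13.6057 × 2² / 14² = -0.27767 eV

Checking against the measurement of -0.38 eV (2 sig figs), only n = 12 agrees:
E_12 = -0.37794 eV, which rounds to -0.38 eV ✓

Therefore n = 12.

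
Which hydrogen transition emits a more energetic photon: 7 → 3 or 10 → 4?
7 → 3

Calculate the energy for each transition:

Transition 7 → 3:
ΔE₁ = |E_3 - E_7| = |-13.6057/3² - (-13.6057/7²)|
ΔE₁ = |-1.5117444444 - (-0.2776673469)| = 1.2340771 eV

Transition 10 → 4:
ΔE₂ = |E_4 - E_10| = |-13.6057/4² - (-13.6057/10²)|
ΔE₂ = |-0.8503562500 - (-0.1360570000)| = 0.7142993 eV

Since 1.2340771 eV > 0.7142993 eV, the transition 7 → 3 emits the more energetic photon.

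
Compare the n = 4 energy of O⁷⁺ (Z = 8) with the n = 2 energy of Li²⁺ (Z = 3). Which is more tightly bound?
O⁷⁺ at n = 4 (E = -54.42280 eV)

Using E_n = -13.6057 Z² / n² eV:

O⁷⁺ (Z = 8) at n = 4:
E = -13.6057 × 8² / 4² = -13.6057 × 64 / 16 = -54.42280000 eV

Li²⁺ (Z = 3) at n = 2:
E = -13.6057 × 3² / 2² = -13.6057 × 9 / 4 = -30.61282500 eV

Since -54.42280000 eV < -30.61282500 eV,
O⁷⁺ at n = 4 is more tightly bound (requires more energy to ionize).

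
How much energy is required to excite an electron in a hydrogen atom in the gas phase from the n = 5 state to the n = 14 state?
0.4748 eV

The energy levels of a hydrogen-like atom are E_n = -13.6057 eV / n².

Energy at n = 5: E_5 = -13.6057 / 5² = -0.5442280 eV
Energy at n = 14: E_14 = -13.6057 / 14² = -0.0694168 eV

The excitation energy is the difference:
ΔE = E_14 - E_5
ΔE = -0.0694168 - (-0.5442280)
ΔE = 0.4748 eV

Since this is positive, energy must be absorbed (photon absorption).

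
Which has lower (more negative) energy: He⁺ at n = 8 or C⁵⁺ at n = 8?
C⁵⁺ at n = 8 (E = -7.65321 eV)

Using E_n = -13.6057 Z² / n² eV:

He⁺ (Z = 2) at n = 8:
E = -13.6057 × 2² / 8² = -13.6057 × 4 / 64 = -0.85035625 eV

C⁵⁺ (Z = 6) at n = 8:
E = -13.6057 × 6² / 8² = -13.6057 × 36 / 64 = -7.65320625 eV

Since -7.65320625 eV < -0.85035625 eV,
C⁵⁺ at n = 8 is more tightly bound (requires more energy to ionize).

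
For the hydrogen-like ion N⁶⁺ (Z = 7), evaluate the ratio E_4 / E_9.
5.0625

Using E_n = -13.6057 Z² / n² eV with Z = 7:

E_4 = -13.6057 × 7² / 4² = -666.6793 / 16 = -41.6674562500 eV
E_9 = -13.6057 × 7² / 9² = -666.6793 / 81 = -8.2306086420 eV

The ratio is:
E_4/E_9 = (-41.6674562500) / (-8.2306086420)
E_4/E_9 = (-666.6793/16) / (-666.6793/81)
E_4/E_9 = 81/16
E_4/E_9 = 5.0625
(Note: the Z² factors cancel in the ratio.)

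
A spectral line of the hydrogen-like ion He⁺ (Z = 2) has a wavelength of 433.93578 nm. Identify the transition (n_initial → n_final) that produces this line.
n = 10 → n = 4

First, find the photon energy from the wavelength (hc = 1239.84 eV·nm):
E = hc/λ = 1239.84 eV·nm / 433.93578 nm = 2.8571970 eV

The energy levels of He⁺ satisfy E_n = -13.6057 × 2² / n² eV, so an emission n_i → n_f releases
ΔE = 13.6057 × 2² × (1/n_f² − 1/n_i²) eV.

Setting ΔE equal to the photon energy:
1/n_f² − 1/n_i² = 2.8571970 / (13.6057 × 2²) = 0.052500000

Since 1/n_i² must be positive, we need 1/n_f² > 0.052500000, i.e. n_f ≤ 4. For each allowed n_f, solve n_i = (1/n_f² − 0.052500000)^(−1/2) and check whether it is a whole number:
  n_f = 1: 1/n_i² = 1.000000000 − 0.052500000 = 0.947500000 → n_i = 1.027  (not an integer) ✗
  n_f = 2: 1/n_i² = 0.250000000 − 0.052500000 = 0.197500000 → n_i = 2.250  (not an integer) ✗
  n_f = 3: 1/n_i² = 0.111111111 − 0.052500000 = 0.058611111 → n_i = 4.131  (not an integer) ✗
  n_f = 4: 1/n_i² = 0.062500000 − 0.052500000 = 0.010000000 → n_i = 10.000  → integer, n_i = 10 ✓

Only n_f = 4 gives an integer upper level, n_i = 10.

The transition is from n = 10 to n = 4 (emission).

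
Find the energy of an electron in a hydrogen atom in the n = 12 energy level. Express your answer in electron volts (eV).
-0.094 eV

The energy levels of a hydrogen-like atom are given by:
E_n = -13.6057 eV / n²

For n = 12:
E_12 = -13.6057 eV / 12²
E_12 = -13.6057 eV / 144
E_12 = -0.094 eV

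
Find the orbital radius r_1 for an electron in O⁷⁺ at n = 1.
0.006615 nm (or 0.066147 Å)

The Bohr radius formula is:
r_n = n² a₀ / Z

where a₀ = 0.052917721 nm is the Bohr radius.

For O⁷⁺ (Z = 8) at n = 1:
r_1 = 1² × 0.052917721 nm / 8
r_1 = 1 × 0.052917721 nm / 8
r_1 = 0.0529177 nm / 8
r_1 = 0.006615 nm

The electron orbits at approximately 0.006615 nm from the nucleus.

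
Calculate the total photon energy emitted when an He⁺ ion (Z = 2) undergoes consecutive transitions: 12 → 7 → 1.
54.0449 eV

The energy levels of He⁺ are E_n = -13.6057 × 2² / n² eV.

First transition (12 → 7):
ΔE₁ = |E_7 - E_12|
ΔE₁ = |-1.1106693878 - (-0.3779361111)| = 0.7327333 eV

Second transition (7 → 1):
ΔE₂ = |E_1 - E_7|
ΔE₂ = |-54.4228000000 - (-1.1106693878)| = 53.3121306 eV

Total energy released:
E_total = ΔE₁ + ΔE₂ = 0.7327333 + 53.3121306 = 54.0449 eV

Note: This equals the direct transition 12 → 1: 54.0449 eV ✓
Energy is conserved regardless of the path taken.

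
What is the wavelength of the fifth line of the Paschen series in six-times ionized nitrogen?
19.48 nm

The lines of a series are numbered from the longest wavelength (smallest ΔE) outward; the fifth line is the transition from n = n_f + 5 to n_f.
The Paschen series has all transitions ending at n_f = 3.

For N⁶⁺ (Z = 7), the fifth line (ε-line) is the jump from n = 8 to n = 3:
E_8 = -13.6057 × 7² / 8² = -10.4169 eV
E_3 = -13.6057 × 7² / 3² = -74.0755 eV
ΔE = E_8 - E_3 = 63.6586 eV

λ = hc/E = 1239.84 eV·nm / 63.6586 eV
λ = 19.48 nm

This is the ε-line of the Paschen series in N⁶⁺.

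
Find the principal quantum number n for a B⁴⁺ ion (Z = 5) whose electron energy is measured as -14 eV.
n = 5

The exact energy levels follow E_n = -13.6057 Z² / n² eV with Z = 5.

The measured value (-14 eV) is reported to only 2 significant figures, so we must test candidate n values and see which one matches to that precision.

Candidate energies:
  n = 3:  E = -13.6057 × 5² / 3² = -37.79361 eV
  n = 4:  E = -13.6057 × 5² / 4² = -21.25891 eV
  n = 5:  E = -13.6057 × 5² / 5² = -13.60570 eV  ← matches
  n = 6:  E = -13.6057 × 5² / 6² = -9.44840 eV
  n = 7:  E = -13.6057 × 5² / 7² = -6.94168 eV

Checking against the measurement of -14 eV (2 sig figs), only n = 5 agrees:
E_5 = -13.60570 eV, which rounds to -14 eV ✓

Therefore n = 5.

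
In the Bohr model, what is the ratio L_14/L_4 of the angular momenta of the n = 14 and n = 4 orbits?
3.500000

In the Bohr model, L_n = nℏ, so the ratio is purely the ratio of quantum numbers:

L_14/L_4 = 14ℏ / 4ℏ = 14/4 = 3.500000

The angular momentum scales linearly with n.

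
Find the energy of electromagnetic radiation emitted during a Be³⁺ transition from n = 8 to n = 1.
214.28978 eV

The energy levels are E_n = -13.6057 Z² eV / n².

Energy at n = 8: E_8 = -13.6057 × 4² / 8² = -3.40142500 eV
Energy at n = 1: E_1 = -13.6057 × 4² / 1² = -217.69120000 eV

For emission (electron falling to lower state), the photon energy is:
E_photon = E_8 - E_1 = |-3.40142500 - (-217.69120000)|
E_photon = 214.28978 eV

This energy is carried away by the emitted photon.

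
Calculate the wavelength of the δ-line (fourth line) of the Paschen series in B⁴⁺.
40.19 nm

The lines of a series are numbered from the longest wavelength (smallest ΔE) outward; the fourth line is the transition from n = n_f + 4 to n_f.
The Paschen series has all transitions ending at n_f = 3.

For B⁴⁺ (Z = 5), the fourth line (δ-line) is the jump from n = 7 to n = 3:
E_7 = -13.6057 × 5² / 7² = -6.9417 eV
E_3 = -13.6057 × 5² / 3² = -37.7936 eV
ΔE = E_7 - E_3 = 30.8519 eV

λ = hc/E = 1239.84 eV·nm / 30.8519 eV
λ = 40.19 nm

This is the δ-line of the Paschen series in B⁴⁺.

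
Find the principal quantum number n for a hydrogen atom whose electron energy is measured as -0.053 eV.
n = 16

The exact energy levels follow E_n = -13.6057 eV / n².

The measured value (-0.053 eV) is reported to only 2 significant figures, so we must test candidate n values and see which one matches to that precision.

Candidate energies:
  n = 14:  E = -13.6057/14² = -0.06942 eV
  n = 15:  E = -13.6057/15² = -0.06047 eV
  n = 16:  E = -13.6057/16² = -0.05315 eV  ← matches
  n = 17:  E = -13.6057/17² = -0.04708 eV
  n = 18:  E = -13.6057/18² = -0.04199 eV

Checking against the measurement of -0.053 eV (2 sig figs), only n = 16 agrees:
E_16 = -0.05315 eV, which rounds to -0.053 eV ✓

Therefore n = 16.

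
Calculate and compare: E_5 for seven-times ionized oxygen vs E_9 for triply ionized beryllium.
O⁷⁺ at n = 5 (E = -34.83059 eV)

Using E_n = -13.6057 Z² / n² eV:

O⁷⁺ (Z = 8) at n = 5:
E = -13.6057 × 8² / 5² = -13.6057 × 64 / 25 = -34.83059200 eV

Be³⁺ (Z = 4) at n = 9:
E = -13.6057 × 4² / 9² = -13.6057 × 16 / 81 = -2.68754568 eV

Since -34.83059200 eV < -2.68754568 eV,
O⁷⁺ at n = 5 is more tightly bound (requires more energy to ionize).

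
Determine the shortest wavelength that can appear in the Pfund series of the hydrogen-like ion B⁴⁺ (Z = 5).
91.1265 nm

The series limit corresponds to the transition from n = ∞ to n = 5.
This is the highest energy (shortest wavelength) transition in the Pfund series.

E_∞ = 0 eV
E_5 = -13.6057 × 5² / 5² = -13.605700 eV

Energy at series limit:
ΔE = E_∞ - E_5 = 0 - (-13.605700) = 13.605700 eV
λ = hc/E = 1239.84 eV·nm / 13.605700 eV = 91.1265 nm

This energy equals the ionization energy from the n = 5 state of B⁴⁺.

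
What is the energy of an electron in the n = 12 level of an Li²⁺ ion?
-0.850356 eV

For hydrogen-like ions, the energy levels scale with Z²:
E_n = -13.6057 Z² / n² eV

For Li²⁺ (Z = 3) at n = 12:
E_12 = -13.6057 × 3² / 12²
E_12 = -13.6057 × 9 / 144
E_12 = -122.4513 / 144
E_12 = -0.850356 eV

The energy is 9 times more negative than hydrogen at the same n due to the stronger nuclear charge.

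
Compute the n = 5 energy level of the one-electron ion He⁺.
-2.1769 eV

For hydrogen-like ions, the energy levels scale with Z²:
E_n = -13.6057 Z² / n² eV

For He⁺ (Z = 2) at n = 5:
E_5 = -13.6057 × 2² / 5²
E_5 = -13.6057 × 4 / 25
E_5 = -54.4228 / 25
E_5 = -2.1769 eV

The energy is 4 times more negative than hydrogen at the same n due to the stronger nuclear charge.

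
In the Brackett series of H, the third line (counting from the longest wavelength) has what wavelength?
2164.9450 nm

The lines of a series are numbered from the longest wavelength (smallest ΔE) outward; the third line is the transition from n = n_f + 3 to n_f.
The Brackett series has all transitions ending at n_f = 4.

For H, the third line (γ-line) is the jump from n = 7 to n = 4:
E_7 = -13.6057 / 7² = -0.2776673469 eV
E_4 = -13.6057 / 4² = -0.8503562500 eV
ΔE = E_7 - E_4 = 0.5726889031 eV

λ = hc/E = 1239.84 eV·nm / 0.5726889031 eV
λ = 2164.9450 nm

This is the γ-line of the Brackett series in H.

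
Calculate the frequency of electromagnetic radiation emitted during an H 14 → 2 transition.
8.057e+14 Hz

First, find the transition energy:
E_14 = -13.6057 / 14² = -0.069417 eV
E_2 = -13.6057 / 2² = -3.401425 eV
|ΔE| = |E_2 - E_14| = 3.332008 eV

Convert to Joules: E = 3.332008 eV × (1.602177 × 10⁻¹⁹ J/eV) = 5.33847e-19 J

Using E = hf:
f = E/h = 5.33847e-19 J / (6.62607 × 10⁻³⁴ J·s)
f = 8.057e+14 Hz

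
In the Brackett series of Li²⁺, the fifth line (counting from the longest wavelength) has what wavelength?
201.880275 nm

The lines of a series are numbered from the longest wavelength (smallest ΔE) outward; the fifth line is the transition from n = n_f + 5 to n_f.
The Brackett series has all transitions ending at n_f = 4.

For Li²⁺ (Z = 3), the fifth line (ε-line) is the jump from n = 9 to n = 4:
E_9 = -13.6057 × 3² / 9² = -1.5117444444 eV
E_4 = -13.6057 × 3² / 4² = -7.6532062500 eV
ΔE = E_9 - E_4 = 6.1414618056 eV

λ = hc/E = 1239.84 eV·nm / 6.1414618056 eV
λ = 201.880275 nm

This is the ε-line of the Brackett series in Li²⁺.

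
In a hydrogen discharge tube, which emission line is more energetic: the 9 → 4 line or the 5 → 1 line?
5 → 1

Calculate the energy for each transition:

Transition 9 → 4:
ΔE₁ = |E_4 - E_9| = |-13.6057/4² - (-13.6057/9²)|
ΔE₁ = |-0.8503562500 - (-0.1679716049)| = 0.6823846 eV

Transition 5 → 1:
ΔE₂ = |E_1 - E_5| = |-13.6057/1² - (-13.6057/5²)|
ΔE₂ = |-13.6057000000 - (-0.5442280000)| = 13.0614720 eV

Since 13.0614720 eV > 0.6823846 eV, the transition 5 → 1 emits the more energetic photon.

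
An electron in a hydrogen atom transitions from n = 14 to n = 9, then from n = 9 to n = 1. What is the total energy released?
13.54 eV

The energy levels of hydrogen are E_n = -13.6057 / n² eV.

First transition (14 → 9):
ΔE₁ = |E_9 - E_14|
ΔE₁ = |-0.16797160 - (-0.06941684)| = 0.09855 eV

Second transition (9 → 1):
ΔE₂ = |E_1 - E_9|
ΔE₂ = |-13.60570000 - (-0.16797160)| = 13.43773 eV

Total energy released:
E_total = ΔE₁ + ΔE₂ = 0.09855 + 13.43773 = 13.54 eV

Note: This equals the direct transition 14 → 1: 13.54 eV ✓
Energy is conserved regardless of the path taken.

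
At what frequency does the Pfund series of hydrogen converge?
1.3159e+14 Hz

The series limit corresponds to the transition from n = ∞ to n = 5.
This is the highest energy (shortest wavelength) transition in the Pfund series.

E_∞ = 0 eV
E_5 = -13.6057 / 5² = -0.54422800 eV

Energy at series limit:
ΔE = E_∞ - E_5 = 0 - (-0.54422800) = 0.54422800 eV
E = 0.54422800 eV × (1.602177 × 10⁻¹⁹ J/eV) = 8.719496e-20 J
f = E/h = 8.719496e-20 J / (6.62607 × 10⁻³⁴ J·s) = 1.3159e+14 Hz

This energy equals the ionization energy from the n = 5 state of hydrogen.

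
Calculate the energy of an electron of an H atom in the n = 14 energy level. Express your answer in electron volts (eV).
-0.0694 eV

The energy levels of a hydrogen-like atom are given by:
E_n = -13.6057 eV / n²

For n = 14:
E_14 = -13.6057 eV / 14²
E_14 = -13.6057 eV / 196
E_14 = -0.0694 eV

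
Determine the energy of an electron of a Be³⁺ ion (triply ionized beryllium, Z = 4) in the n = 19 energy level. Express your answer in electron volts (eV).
-0.603023 eV

The energy levels of a hydrogen-like atom are given by:
E_n = -13.6057 Z² / n² eV  (with Z = 4 for Be³⁺)

For n = 19:
E_19 = -13.6057 × 4² / 19²
E_19 = -13.6057 × 16 / 361
E_19 = -0.603023 eV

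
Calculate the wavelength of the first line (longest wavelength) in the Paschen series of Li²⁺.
208.289 nm

The longest wavelength corresponds to the smallest energy transition in the series.
The Paschen series has all transitions ending at n_f = 3.

For Li²⁺ (Z = 3), the first line (α-line) is the jump from n = 4 to n = 3:
E_4 = -13.6057 × 3² / 4² = -7.6532063 eV
E_3 = -13.6057 × 3² / 3² = -13.6057000 eV
ΔE = E_4 - E_3 = 5.9524937 eV

λ = hc/E = 1239.84 eV·nm / 5.9524937 eV
λ = 208.289 nm

This is the α-line of the Paschen series in Li²⁺.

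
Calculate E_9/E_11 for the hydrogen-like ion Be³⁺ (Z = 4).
1.4938

Using E_n = -13.6057 Z² / n² eV with Z = 4:

E_9 = -13.6057 × 4² / 9² = -217.6912 / 81 = -2.6875456790 eV
E_11 = -13.6057 × 4² / 11² = -217.6912 / 121 = -1.7991008264 eV

The ratio is:
E_9/E_11 = (-2.6875456790) / (-1.7991008264)
E_9/E_11 = (-217.6912/81) / (-217.6912/121)
E_9/E_11 = 121/81
E_9/E_11 = 1.4938
(Note: the Z² factors cancel in the ratio.)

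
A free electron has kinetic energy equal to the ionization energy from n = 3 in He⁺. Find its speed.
1.4585e+06 m/s (or 0.49% of c)

The binding energy at n = 3 for He⁺ is:
E_3 = -13.6057 × 2²/3² = -6.0469778 eV
|E_3| = 6.0469778 eV

Convert to Joules:
KE = 6.0469778 eV × (1.602177 × 10⁻¹⁹ J/eV) = 9.688329e-19 J

Using KE = ½mv²:
v = √(2·KE/m_e)
v = √(2 × 9.688329e-19 J / 9.10938 × 10⁻³¹ kg)
v = 1.4585e+06 m/s

This is approximately 0.49% the speed of light.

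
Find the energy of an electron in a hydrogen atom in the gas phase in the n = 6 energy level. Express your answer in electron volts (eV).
-0.3779 eV

The energy levels of a hydrogen-like atom are given by:
E_n = -13.6057 eV / n²

For n = 6:
E_6 = -13.6057 eV / 6²
E_6 = -13.6057 eV / 36
E_6 = -0.3779 eV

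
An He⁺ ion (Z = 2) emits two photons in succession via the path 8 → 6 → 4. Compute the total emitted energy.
2.55 eV

The energy levels of He⁺ are E_n = -13.6057 × 2² / n² eV.

First transition (8 → 6):
ΔE₁ = |E_6 - E_8|
ΔE₁ = |-1.51174444 - (-0.85035625)| = 0.66139 eV

Second transition (6 → 4):
ΔE₂ = |E_4 - E_6|
ΔE₂ = |-3.40142500 - (-1.51174444)| = 1.88968 eV

Total energy released:
E_total = ΔE₁ + ΔE₂ = 0.66139 + 1.88968 = 2.55 eV

Note: This equals the direct transition 8 → 4: 2.55 eV ✓
Energy is conserved regardless of the path taken.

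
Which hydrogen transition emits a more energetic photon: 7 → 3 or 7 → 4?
7 → 3

Calculate the energy for each transition:

Transition 7 → 3:
ΔE₁ = |E_3 - E_7| = |-13.6057/3² - (-13.6057/7²)|
ΔE₁ = |-1.511744444444 - (-0.277667346939)| = 1.234077098 eV

Transition 7 → 4:
ΔE₂ = |E_4 - E_7| = |-13.6057/4² - (-13.6057/7²)|
ΔE₂ = |-0.850356250000 - (-0.277667346939)| = 0.572688903 eV

Since 1.234077098 eV > 0.572688903 eV, the transition 7 → 3 emits the more energetic photon.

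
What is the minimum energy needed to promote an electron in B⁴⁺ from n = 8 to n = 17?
4.138 eV

The energy levels of a hydrogen-like atom are E_n = -13.6057 Z² eV / n².

Energy at n = 8: E_8 = -13.6057 × 5² / 8² = -5.314727 eV
Energy at n = 17: E_17 = -13.6057 × 5² / 17² = -1.176964 eV

The excitation energy is the difference:
ΔE = E_17 - E_8
ΔE = -1.176964 - (-5.314727)
ΔE = 4.138 eV

Since this is positive, energy must be absorbed (photon absorption).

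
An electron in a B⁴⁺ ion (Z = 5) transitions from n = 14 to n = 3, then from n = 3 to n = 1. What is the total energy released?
338.407079 eV

The energy levels of B⁴⁺ are E_n = -13.6057 × 5² / n² eV.

First transition (14 → 3):
ΔE₁ = |E_3 - E_14|
ΔE₁ = |-37.793611111111 - (-1.735420918367)| = 36.058190193 eV

Second transition (3 → 1):
ΔE₂ = |E_1 - E_3|
ΔE₂ = |-340.142500000000 - (-37.793611111111)| = 302.348888889 eV

Total energy released:
E_total = ΔE₁ + ΔE₂ = 36.058190193 + 302.348888889 = 338.407079 eV

Note: This equals the direct transition 14 → 1: 338.407079 eV ✓
Energy is conserved regardless of the path taken.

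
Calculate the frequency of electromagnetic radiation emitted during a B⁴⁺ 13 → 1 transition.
8.17594e+16 Hz

First, find the transition energy:
E_13 = -13.6057 × 5² / 13² = -2.012678 eV
E_1 = -13.6057 × 5² / 1² = -340.142500 eV
|ΔE| = |E_1 - E_13| = 338.129822 eV

Convert to Joules: E = 338.129822 eV × (1.602177 × 10⁻¹⁹ J/eV) = 5.4174382e-17 J

Using E = hf:
f = E/h = 5.4174382e-17 J / (6.62607 × 10⁻³⁴ J·s)
f = 8.17594e+16 Hz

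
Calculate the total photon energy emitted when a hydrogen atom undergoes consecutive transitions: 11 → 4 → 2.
3.29 eV

The energy levels of hydrogen are E_n = -13.6057 / n² eV.

First transition (11 → 4):
ΔE₁ = |E_4 - E_11|
ΔE₁ = |-0.85035625 - (-0.11244380)| = 0.73791 eV

Second transition (4 → 2):
ΔE₂ = |E_2 - E_4|
ΔE₂ = |-3.40142500 - (-0.85035625)| = 2.55107 eV

Total energy released:
E_total = ΔE₁ + ΔE₂ = 0.73791 + 2.55107 = 3.29 eV

Note: This equals the direct transition 11 → 2: 3.29 eV ✓
Energy is conserved regardless of the path taken.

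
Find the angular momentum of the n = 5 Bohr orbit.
5.2729e-34 J·s (or 5ℏ)

In the Bohr model, angular momentum is quantized:
L = nℏ

where ℏ = h/(2π) = 1.054572e-34 J·s

For n = 5:
L = 5 × 1.054572e-34 J·s
L = 5.2729e-34 J·s

This can also be written as L = 5ℏ.
The angular momentum is an integer multiple of the reduced Planck constant.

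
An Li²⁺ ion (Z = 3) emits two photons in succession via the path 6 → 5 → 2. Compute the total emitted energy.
27.2114 eV

The energy levels of Li²⁺ are E_n = -13.6057 × 3² / n² eV.

First transition (6 → 5):
ΔE₁ = |E_5 - E_6|
ΔE₁ = |-4.8980520000 - (-3.4014250000)| = 1.4966270 eV

Second transition (5 → 2):
ΔE₂ = |E_2 - E_5|
ΔE₂ = |-30.6128250000 - (-4.8980520000)| = 25.7147730 eV

Total energy released:
E_total = ΔE₁ + ΔE₂ = 1.4966270 + 25.7147730 = 27.2114 eV

Note: This equals the direct transition 6 → 2: 27.2114 eV ✓
Energy is conserved regardless of the path taken.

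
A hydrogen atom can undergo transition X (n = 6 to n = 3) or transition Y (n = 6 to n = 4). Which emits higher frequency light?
6 → 3

Calculate the energy for each transition:

Transition 6 → 3:
ΔE₁ = |E_3 - E_6| = |-13.6057/3² - (-13.6057/6²)|
ΔE₁ = |-1.5117444444 - (-0.3779361111)| = 1.1338083 eV

Transition 6 → 4:
ΔE₂ = |E_4 - E_6| = |-13.6057/4² - (-13.6057/6²)|
ΔE₂ = |-0.8503562500 - (-0.3779361111)| = 0.4724201 eV

Since 1.1338083 eV > 0.4724201 eV, the transition 6 → 3 emits the more energetic photon.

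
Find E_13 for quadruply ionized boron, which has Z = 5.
-2.012678 eV

For hydrogen-like ions, the energy levels scale with Z²:
E_n = -13.6057 Z² / n² eV

For B⁴⁺ (Z = 5) at n = 13:
E_13 = -13.6057 × 5² / 13²
E_13 = -13.6057 × 25 / 169
E_13 = -340.1425 / 169
E_13 = -2.012678 eV

The energy is 25 times more negative than hydrogen at the same n due to the stronger nuclear charge.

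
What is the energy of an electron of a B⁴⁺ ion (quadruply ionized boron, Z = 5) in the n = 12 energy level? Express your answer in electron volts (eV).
-2.36210 eV

The energy levels of a hydrogen-like atom are given by:
E_n = -13.6057 Z² / n² eV  (with Z = 5 for B⁴⁺)

For n = 12:
E_12 = -13.6057 × 5² / 12²
E_12 = -13.6057 × 25 / 144
E_12 = -2.36210 eV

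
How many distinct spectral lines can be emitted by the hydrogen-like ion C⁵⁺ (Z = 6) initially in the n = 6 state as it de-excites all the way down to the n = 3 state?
6

The electron can occupy levels n = 3, 4, ..., 6 during de-excitation — that is m = 6 - 3 + 1 = 4 distinct levels.

The number of distinct spectral lines equals the number of ways to choose 2 of these m levels (each pair gives one possible emission transition):

Number of lines = m(m-1)/2 = 4×3/2 = 6

These correspond to all possible transitions between the 4 levels:
6 → 5, 6 → 4, 6 → 3, 5 → 4, 5 → 3, 4 → 3

Each transition produces a photon with a unique energy (and thus wavelength). This count does not depend on Z.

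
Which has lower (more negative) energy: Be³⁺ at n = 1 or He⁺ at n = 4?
Be³⁺ at n = 1 (E = -217.691 eV)

Using E_n = -13.6057 Z² / n² eV:

Be³⁺ (Z = 4) at n = 1:
E = -13.6057 × 4² / 1² = -13.6057 × 16 / 1 = -217.691200 eV

He⁺ (Z = 2) at n = 4:
E = -13.6057 × 2² / 4² = -13.6057 × 4 / 16 = -3.401425 eV

Since -217.691200 eV < -3.401425 eV,
Be³⁺ at n = 1 is more tightly bound (requires more energy to ionize).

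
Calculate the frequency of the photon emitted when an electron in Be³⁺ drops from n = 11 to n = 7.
6.3921e+14 Hz

First, find the transition energy:
E_11 = -13.6057 × 4² / 11² = -1.7991008 eV
E_7 = -13.6057 × 4² / 7² = -4.4426776 eV
|ΔE| = |E_7 - E_11| = 2.6435768 eV

Convert to Joules: E = 2.6435768 eV × (1.602177 × 10⁻¹⁹ J/eV) = 4.235478e-19 J

Using E = hf:
f = E/h = 4.235478e-19 J / (6.62607 × 10⁻³⁴ J·s)
f = 6.3921e+14 Hz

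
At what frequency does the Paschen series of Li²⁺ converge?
3.28984e+15 Hz

The series limit corresponds to the transition from n = ∞ to n = 3.
This is the highest energy (shortest wavelength) transition in the Paschen series.

E_∞ = 0 eV
E_3 = -13.6057 × 3² / 3² = -13.60570000 eV

Energy at series limit:
ΔE = E_∞ - E_3 = 0 - (-13.60570000) = 13.60570000 eV
E = 13.60570000 eV × (1.602177 × 10⁻¹⁹ J/eV) = 2.1798740e-18 J
f = E/h = 2.1798740e-18 J / (6.62607 × 10⁻³⁴ J·s) = 3.28984e+15 Hz

This energy equals the ionization energy from the n = 3 state of Li²⁺.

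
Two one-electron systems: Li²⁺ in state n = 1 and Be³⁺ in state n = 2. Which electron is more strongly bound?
Li²⁺ at n = 1 (E = -122.4513 eV)

Using E_n = -13.6057 Z² / n² eV:

Li²⁺ (Z = 3) at n = 1:
E = -13.6057 × 3² / 1² = -13.6057 × 9 / 1 = -122.4513000 eV

Be³⁺ (Z = 4) at n = 2:
E = -13.6057 × 4² / 2² = -13.6057 × 16 / 4 = -54.4228000 eV

Since -122.4513000 eV < -54.4228000 eV,
Li²⁺ at n = 1 is more tightly bound (requires more energy to ionize).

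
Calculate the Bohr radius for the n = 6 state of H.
1.905038 nm (or 19.050380 Å)

The Bohr radius formula is:
r_n = n² a₀ / Z

where a₀ = 0.052917721 nm is the Bohr radius.

For H (Z = 1) at n = 6:
r_6 = 6² × 0.052917721 nm / 1
r_6 = 36 × 0.052917721 nm / 1
r_6 = 1.9050380 nm / 1
r_6 = 1.905038 nm

The electron orbits at approximately 1.905038 nm from the nucleus.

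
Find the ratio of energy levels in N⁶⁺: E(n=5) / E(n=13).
6.760

Using E_n = -13.6057 Z² / n² eV with Z = 7:

E_5 = -13.6057 × 7² / 5² = -666.6793 / 25 = -26.667172000 eV
E_13 = -13.6057 × 7² / 13² = -666.6793 / 169 = -3.944847929 eV

The ratio is:
E_5/E_13 = (-26.667172000) / (-3.944847929)
E_5/E_13 = (-666.6793/25) / (-666.6793/169)
E_5/E_13 = 169/25
E_5/E_13 = 6.760
(Note: the Z² factors cancel in the ratio.)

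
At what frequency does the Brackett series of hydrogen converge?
2.056e+14 Hz

The series limit corresponds to the transition from n = ∞ to n = 4.
This is the highest energy (shortest wavelength) transition in the Brackett series.

E_∞ = 0 eV
E_4 = -13.6057 / 4² = -0.8503563 eV

Energy at series limit:
ΔE = E_∞ - E_4 = 0 - (-0.8503563) = 0.8503563 eV
E = 0.8503563 eV × (1.602177 × 10⁻¹⁹ J/eV) = 1.36242e-19 J
f = E/h = 1.36242e-19 J / (6.62607 × 10⁻³⁴ J·s) = 2.056e+14 Hz

This energy equals the ionization energy from the n = 4 state of hydrogen.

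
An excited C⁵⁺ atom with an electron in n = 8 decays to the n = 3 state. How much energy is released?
46.77 eV

The energy levels are E_n = -13.6057 Z² eV / n².

Energy at n = 8: E_8 = -13.6057 × 6² / 8² = -7.65321 eV
Energy at n = 3: E_3 = -13.6057 × 6² / 3² = -54.42280 eV

For emission (electron falling to lower state), the photon energy is:
E_photon = E_8 - E_3 = |-7.65321 - (-54.42280)|
E_photon = 46.77 eV

This energy is carried away by the emitted photon.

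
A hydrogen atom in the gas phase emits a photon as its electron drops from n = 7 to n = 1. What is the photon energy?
13.328 eV

The energy levels are E_n = -13.6057 eV / n².

Energy at n = 7: E_7 = -13.6057 / 7² = -0.277667 eV
Energy at n = 1: E_1 = -13.6057 / 1² = -13.605700 eV

For emission (electron falling to lower state), the photon energy is:
E_photon = E_7 - E_1 = |-0.277667 - (-13.605700)|
E_photon = 13.328 eV

This energy is carried away by the emitted photon.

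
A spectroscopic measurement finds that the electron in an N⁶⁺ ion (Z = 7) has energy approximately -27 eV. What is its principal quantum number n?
n = 5

The exact energy levels follow E_n = -13.6057 Z² / n² eV with Z = 7.

The measured value (-27 eV) is reported to only 2 significant figures, so we must test candidate n values and see which one matches to that precision.

Candidate energies:
  n = 3:  E = -13.6057 × 7² / 3² = -74.075478 eV
  n = 4:  E = -13.6057 × 7² / 4² = -41.667456 eV
  n = 5:  E = -13.6057 × 7² / 5² = -26.667172 eV  ← matches
  n = 6:  E = -13.6057 × 7² / 6² = -18.518869 eV
  n = 7:  E = -13.6057 × 7² / 7² = -13.605700 eV

Checking against the measurement of -27 eV (2 sig figs), only n = 5 agrees:
E_5 = -26.667172 eV, which rounds to -27 eV ✓

Therefore n = 5.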